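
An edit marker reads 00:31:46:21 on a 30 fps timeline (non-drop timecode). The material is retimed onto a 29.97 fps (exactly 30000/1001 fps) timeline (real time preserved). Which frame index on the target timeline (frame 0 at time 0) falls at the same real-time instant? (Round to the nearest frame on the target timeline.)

Source frame index: (0×3600 + 31×60 + 46) × 30 + 21 = 57201.
Real time: 57201 / (30) = 19067/10 s.
Target frame: (19067/10) × (30000/1001) = 57201000/1001 ≈ 57143.856 → 57144.

frame 57144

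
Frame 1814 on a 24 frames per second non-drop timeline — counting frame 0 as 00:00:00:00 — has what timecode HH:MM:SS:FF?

00:01:15:14

1814 ÷ 24 = 75 full seconds, remainder 14 frames.
75 s = 0 h 1 min 15 s.
Timecode: 00:01:15:14.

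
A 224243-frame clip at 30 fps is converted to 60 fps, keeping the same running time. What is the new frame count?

Frames at target rate = 224243 × (60) / (30) = 448486.

448486 frames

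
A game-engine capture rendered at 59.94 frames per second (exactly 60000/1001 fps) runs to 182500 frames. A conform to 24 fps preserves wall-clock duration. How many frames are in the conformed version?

73073 frames

Target frames = source frames × (target rate / source rate) = 182500 × (24)/(60000/1001) = 182500 × 1001/2500 = 73073.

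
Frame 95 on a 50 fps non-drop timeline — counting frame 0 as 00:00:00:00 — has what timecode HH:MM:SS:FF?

00:00:01:45

95 ÷ 50 = 1 full seconds, remainder 45 frames.
1 s = 0 h 0 min 1 s.
Timecode: 00:00:01:45.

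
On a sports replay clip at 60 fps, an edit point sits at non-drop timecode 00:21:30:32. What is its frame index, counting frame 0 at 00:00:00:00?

77432

Total seconds to the label: (0 × 3600 + 21 × 60 + 30) = 1290.
Frame index = 1290 × 60 + 32 = 77432.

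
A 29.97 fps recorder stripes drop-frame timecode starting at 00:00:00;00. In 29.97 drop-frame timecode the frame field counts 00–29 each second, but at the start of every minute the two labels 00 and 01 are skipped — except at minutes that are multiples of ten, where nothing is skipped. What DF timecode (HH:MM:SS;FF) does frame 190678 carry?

01:46:02;10

Each 10-minute DF block holds 10 × 60 × 30 − 9 × 2 = 17982 frames. 190678 ÷ 17982 → 10 full blocks, remainder 10858.
Within the partial block the first minute is 1800 frames and each further minute 1798, so 6 further minute boundaries passed. Total skipped labels = 18 × 10 + 2 × 6 = 192.
Non-drop label index = 190678 + 192 = 190870; at 30 labels/s that is 01:46:02:10, i.e. DF 01:46:02;10.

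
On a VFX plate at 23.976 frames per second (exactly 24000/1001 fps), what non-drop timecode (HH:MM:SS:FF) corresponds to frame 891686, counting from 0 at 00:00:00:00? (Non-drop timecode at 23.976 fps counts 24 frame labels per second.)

10:19:13:14

891686 ÷ 24 = 37153 full seconds, remainder 14 frames.
37153 s = 10 h 19 min 13 s.
Timecode: 10:19:13:14.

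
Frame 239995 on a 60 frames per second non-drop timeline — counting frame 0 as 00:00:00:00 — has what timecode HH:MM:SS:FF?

239995 ÷ 60 = 3999 full seconds, remainder 55 frames.
3999 s = 1 h 6 min 39 s.
Timecode: 01:06:39:55.

01:06:39:55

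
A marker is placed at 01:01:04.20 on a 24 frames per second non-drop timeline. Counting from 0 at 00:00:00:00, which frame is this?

Total seconds to the label: (1 × 3600 + 1 × 60 + 4) = 3664.
Frame index = 3664 × 24 + 20 = 87956.

87956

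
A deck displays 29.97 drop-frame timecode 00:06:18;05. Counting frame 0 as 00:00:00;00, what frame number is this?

11333

As if non-drop at 30 labels/s: (0 × 3600 + 6 × 60 + 18) × 30 + 5 = 11345.
Minute boundaries passed: 6; those not divisible by 10: 6 − 0 = 6; dropped labels = 2 × 6 = 12.
Actual frame index = 11345 − 12 = 11333.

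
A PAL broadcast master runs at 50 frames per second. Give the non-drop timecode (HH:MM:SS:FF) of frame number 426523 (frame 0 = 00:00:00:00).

02:22:10:23

426523 ÷ 50 = 8530 full seconds, remainder 23 frames.
8530 s = 2 h 22 min 10 s.
Timecode: 02:22:10:23.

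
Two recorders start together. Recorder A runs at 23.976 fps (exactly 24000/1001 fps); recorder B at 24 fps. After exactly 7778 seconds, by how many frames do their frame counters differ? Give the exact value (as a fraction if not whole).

186672/1001 frames

A emits 24000/1001 × 7778 = 186672000/1001 frames; B emits 24 × 7778 = 186672.
Difference = 186672/1001 frames (≈ 186.4855); B is ahead of A.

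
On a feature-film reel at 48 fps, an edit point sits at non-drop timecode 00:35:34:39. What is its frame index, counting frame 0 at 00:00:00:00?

Total seconds to the label: (0 × 3600 + 35 × 60 + 34) = 2134.
Frame index = 2134 × 48 + 39 = 102471.

frame 102471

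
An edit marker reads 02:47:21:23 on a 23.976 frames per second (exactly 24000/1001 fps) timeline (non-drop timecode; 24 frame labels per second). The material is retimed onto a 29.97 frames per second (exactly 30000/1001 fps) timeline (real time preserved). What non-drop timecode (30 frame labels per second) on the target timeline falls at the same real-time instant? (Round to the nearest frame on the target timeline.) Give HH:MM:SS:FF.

Source frame index: (2×3600 + 47×60 + 21) × 24 + 23 = 241007.
Real time: 241007 / (24000/1001) = 241248007/24000 s.
Target frame: (241248007/24000) × (30000/1001) = 1205035/4 ≈ 301258.750 → 301259.
At 30 labels/s: frame 301259 → 02:47:21:29.

02:47:21:29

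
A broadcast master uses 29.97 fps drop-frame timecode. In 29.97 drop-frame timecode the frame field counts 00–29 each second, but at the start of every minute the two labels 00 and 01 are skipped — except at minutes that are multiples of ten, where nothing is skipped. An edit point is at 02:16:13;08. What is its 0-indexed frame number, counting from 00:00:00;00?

Complete 10-minute blocks: 13, each 17982 frames → 233766.
Remaining 6 whole minutes in the current block: 1800 + 5 × 1798 = 10790 frames.
Within the current minute: 13 × 30 + 8 − 2 = 396 (labels ;00/;01 skipped at this minute). Total = 233766 + 10790 + 396 = 244952.

244952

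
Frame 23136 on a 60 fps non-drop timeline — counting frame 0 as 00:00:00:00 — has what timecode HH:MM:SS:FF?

23136 ÷ 60 = 385 full seconds, remainder 36 frames.
385 s = 0 h 6 min 25 s.
Timecode: 00:06:25:36.

00:06:25:36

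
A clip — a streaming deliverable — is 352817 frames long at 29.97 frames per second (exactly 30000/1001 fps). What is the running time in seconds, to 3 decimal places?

Running time = 352817 × 1001/30000 = 353169817/30000 s ≈ 11772.327 s.

11772.327 seconds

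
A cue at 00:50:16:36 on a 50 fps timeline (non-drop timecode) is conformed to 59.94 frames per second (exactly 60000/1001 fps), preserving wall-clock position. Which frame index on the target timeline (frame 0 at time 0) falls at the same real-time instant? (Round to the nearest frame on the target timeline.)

frame 180822

Source frame index: (0×3600 + 50×60 + 16) × 50 + 36 = 150836.
Real time: 150836 / (50) = 75418/25 s.
Target frame: (75418/25) × (60000/1001) = 25857600/143 ≈ 180822.378 → 180822.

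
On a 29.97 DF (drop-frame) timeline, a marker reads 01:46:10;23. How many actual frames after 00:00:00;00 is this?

190931

As if non-drop at 30 labels/s: (1 × 3600 + 46 × 60 + 10) × 30 + 23 = 191123.
Minute boundaries passed: 106; those not divisible by 10: 106 − 10 = 96; dropped labels = 2 × 96 = 192.
Actual frame index = 191123 − 192 = 190931.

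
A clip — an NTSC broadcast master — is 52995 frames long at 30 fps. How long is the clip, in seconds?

1766.5 seconds

Running time = 52995 / (30) = 1766.5 s.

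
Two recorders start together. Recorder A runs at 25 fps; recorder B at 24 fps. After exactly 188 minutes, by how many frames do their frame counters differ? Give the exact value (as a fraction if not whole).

188 min = 11280 s.
A emits 25 × 11280 = 282000 frames; B emits 24 × 11280 = 270720.
Difference = 11280 frames; B is behind A.

11280 frames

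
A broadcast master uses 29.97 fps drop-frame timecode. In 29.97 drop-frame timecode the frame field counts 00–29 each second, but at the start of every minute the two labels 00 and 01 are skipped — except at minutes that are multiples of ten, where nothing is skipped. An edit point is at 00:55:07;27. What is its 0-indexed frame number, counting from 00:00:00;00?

Complete 10-minute blocks: 5, each 17982 frames → 89910.
Remaining 5 whole minutes in the current block: 1800 + 4 × 1798 = 8992 frames.
Within the current minute: 7 × 30 + 27 − 2 = 235 (labels ;00/;01 skipped at this minute). Total = 89910 + 8992 + 235 = 99137.

99137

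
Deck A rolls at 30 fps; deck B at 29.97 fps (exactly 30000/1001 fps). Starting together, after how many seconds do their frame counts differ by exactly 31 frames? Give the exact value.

31031/30 seconds

The gap grows by |30000/1001 − 30| = 30/1001 frames per second.
Time for a 31-frame gap: 31 ÷ (30/1001) = 31031/30 s.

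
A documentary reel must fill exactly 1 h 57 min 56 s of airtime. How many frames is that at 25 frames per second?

1 h 57 min 56 s = 7076 s.
Frames = 7076 × 25 = 176900.

176900 frames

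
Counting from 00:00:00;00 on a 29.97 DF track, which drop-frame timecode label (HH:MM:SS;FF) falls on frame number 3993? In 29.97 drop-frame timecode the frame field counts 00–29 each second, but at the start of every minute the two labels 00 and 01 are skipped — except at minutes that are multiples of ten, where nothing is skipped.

00:02:13;07

Each 10-minute DF block holds 10 × 60 × 30 − 9 × 2 = 17982 frames. 3993 ÷ 17982 → 0 full blocks, remainder 3993.
Within the partial block the first minute is 1800 frames and each further minute 1798, so 2 further minute boundaries passed. Total skipped labels = 18 × 0 + 2 × 2 = 4.
Non-drop label index = 3993 + 4 = 3997; at 30 labels/s that is 00:02:13:07, i.e. DF 00:02:13;07.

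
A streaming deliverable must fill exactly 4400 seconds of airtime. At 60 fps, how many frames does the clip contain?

Frames = 4400 × 60 = 264000.

264000 frames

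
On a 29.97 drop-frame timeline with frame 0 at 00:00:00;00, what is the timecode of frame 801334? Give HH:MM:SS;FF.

Ten DF minutes hold 17982 frames, so frame 801334 lies in block 44 (frames 791208–809189) with 10126 frames into that block.
The block's first minute is 1800 frames and the rest 1798 each; 10126 frames reaches minute 5, so 44 × 18 + 5 × 2 = 802 labels have been skipped so far.
Adding those back, label number 801334 + 802 = 802136 at 30 labels/s is 26737 s + 26 f = 7 h 25 min 37 s frame 26, i.e. 07:25:37;26.

07:25:37;26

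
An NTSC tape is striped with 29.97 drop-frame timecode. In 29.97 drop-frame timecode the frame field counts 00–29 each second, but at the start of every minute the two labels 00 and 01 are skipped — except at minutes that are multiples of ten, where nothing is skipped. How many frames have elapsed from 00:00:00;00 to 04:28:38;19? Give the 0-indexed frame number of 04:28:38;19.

Complete 10-minute blocks: 26, each 17982 frames → 467532.
Remaining 8 whole minutes in the current block: 1800 + 7 × 1798 = 14386 frames.
Within the current minute: 38 × 30 + 19 − 2 = 1157 (labels ;00/;01 skipped at this minute). Total = 467532 + 14386 + 1157 = 483075.

483075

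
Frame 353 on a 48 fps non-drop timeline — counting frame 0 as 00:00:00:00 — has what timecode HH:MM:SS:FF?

00:00:07:17

353 ÷ 48 = 7 full seconds, remainder 17 frames.
7 s = 0 h 0 min 7 s.
Timecode: 00:00:07:17.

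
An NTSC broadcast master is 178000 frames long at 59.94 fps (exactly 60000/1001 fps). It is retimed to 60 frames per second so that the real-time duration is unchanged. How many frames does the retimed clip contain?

178178 frames

Target frames = source frames × (target rate / source rate) = 178000 × (60)/(60000/1001) = 178000 × 1001/1000 = 178178.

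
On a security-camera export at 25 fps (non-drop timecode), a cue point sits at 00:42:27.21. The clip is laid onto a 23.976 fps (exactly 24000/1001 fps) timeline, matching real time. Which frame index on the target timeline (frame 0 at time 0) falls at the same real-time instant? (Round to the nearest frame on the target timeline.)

frame 61087

Source frame index: (0×3600 + 42×60 + 27) × 25 + 21 = 63696.
Real time: 63696 / (25) = 63696/25 s.
Target frame: (63696/25) × (24000/1001) = 61148160/1001 ≈ 61087.073 → 61087.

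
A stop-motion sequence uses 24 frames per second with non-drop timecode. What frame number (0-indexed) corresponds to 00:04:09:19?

Total seconds to the label: (0 × 3600 + 4 × 60 + 9) = 249.
Frame index = 249 × 24 + 19 = 5995.

frame 5995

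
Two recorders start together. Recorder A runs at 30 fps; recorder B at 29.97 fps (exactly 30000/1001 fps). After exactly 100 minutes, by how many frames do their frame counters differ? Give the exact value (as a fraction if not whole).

100 min = 6000 s.
A emits 30 × 6000 = 180000 frames; B emits 30000/1001 × 6000 = 180000000/1001.
Difference = 180000/1001 frames (≈ 179.8202); B is behind A.

180000/1001 frames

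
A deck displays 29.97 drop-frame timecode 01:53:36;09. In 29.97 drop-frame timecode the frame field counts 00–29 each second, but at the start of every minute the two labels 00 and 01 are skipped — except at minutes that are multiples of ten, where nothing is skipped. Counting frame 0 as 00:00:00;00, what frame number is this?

Complete 10-minute blocks: 11, each 17982 frames → 197802.
Remaining 3 whole minutes in the current block: 1800 + 2 × 1798 = 5396 frames.
Within the current minute: 36 × 30 + 9 − 2 = 1087 (labels ;00/;01 skipped at this minute). Total = 197802 + 5396 + 1087 = 204285.

204285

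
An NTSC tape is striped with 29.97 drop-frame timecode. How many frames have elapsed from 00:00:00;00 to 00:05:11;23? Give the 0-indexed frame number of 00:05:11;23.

As if non-drop at 30 labels/s: (0 × 3600 + 5 × 60 + 11) × 30 + 23 = 9353.
Minute boundaries passed: 5; those not divisible by 10: 5 − 0 = 5; dropped labels = 2 × 5 = 10.
Actual frame index = 9353 − 10 = 9343.

9343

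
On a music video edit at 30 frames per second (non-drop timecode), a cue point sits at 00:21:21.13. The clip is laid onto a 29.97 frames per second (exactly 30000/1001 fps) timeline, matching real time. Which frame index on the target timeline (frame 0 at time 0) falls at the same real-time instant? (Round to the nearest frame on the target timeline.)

frame 38405

Source frame index: (0×3600 + 21×60 + 21) × 30 + 13 = 38443.
Real time: 38443 / (30) = 38443/30 s.
Target frame: (38443/30) × (30000/1001) = 38443000/1001 ≈ 38404.595 → 38405.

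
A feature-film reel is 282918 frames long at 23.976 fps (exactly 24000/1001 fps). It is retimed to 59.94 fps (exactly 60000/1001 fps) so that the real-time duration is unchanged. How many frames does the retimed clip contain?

Target frames = source frames × (target rate / source rate) = 282918 × (60000/1001)/(24000/1001) = 282918 × 5/2 = 707295.

707295 frames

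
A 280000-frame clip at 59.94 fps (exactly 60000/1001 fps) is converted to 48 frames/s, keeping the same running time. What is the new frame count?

224224 frames

Target frames = source frames × (target rate / source rate) = 280000 × (48)/(60000/1001) = 280000 × 1001/1250 = 224224.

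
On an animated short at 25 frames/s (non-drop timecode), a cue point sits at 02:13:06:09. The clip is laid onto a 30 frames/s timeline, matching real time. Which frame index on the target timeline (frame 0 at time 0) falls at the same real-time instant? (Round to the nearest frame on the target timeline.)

Source frame index: (2×3600 + 13×60 + 6) × 25 + 9 = 199659.
Real time: 199659 / (25) = 199659/25 s.
Target frame: (199659/25) × (30) = 1197954/5 ≈ 239590.800 → 239591.

frame 239591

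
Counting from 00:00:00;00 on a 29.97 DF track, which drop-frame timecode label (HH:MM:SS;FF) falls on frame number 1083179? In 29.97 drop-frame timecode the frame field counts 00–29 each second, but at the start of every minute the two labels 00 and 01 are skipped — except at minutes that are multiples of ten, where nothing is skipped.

Ten DF minutes hold 17982 frames, so frame 1083179 lies in block 60 (frames 1078920–1096901) with 4259 frames into that block.
The block's first minute is 1800 frames and the rest 1798 each; 4259 frames reaches minute 2, so 60 × 18 + 2 × 2 = 1084 labels have been skipped so far.
Adding those back, label number 1083179 + 1084 = 1084263 at 30 labels/s is 36142 s + 3 f = 10 h 2 min 22 s frame 3, i.e. 10:02:22;03.

10:02:22;03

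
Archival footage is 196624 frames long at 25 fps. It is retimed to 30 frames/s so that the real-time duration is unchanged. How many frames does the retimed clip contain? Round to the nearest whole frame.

235949 frames

Frames at target rate = 196624 × (30) / (25) = 1179744/5 ≈ 235948.800.
Nearest whole frame: 235949.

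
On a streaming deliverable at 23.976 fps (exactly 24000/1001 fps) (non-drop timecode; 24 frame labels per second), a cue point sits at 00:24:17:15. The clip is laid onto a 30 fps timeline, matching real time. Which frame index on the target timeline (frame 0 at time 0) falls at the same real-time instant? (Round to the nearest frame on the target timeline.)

frame 43772

Source frame index: (0×3600 + 24×60 + 17) × 24 + 15 = 34983.
Real time: 34983 / (24000/1001) = 11672661/8000 s.
Target frame: (11672661/8000) × (30) = 35017983/800 ≈ 43772.479 → 43772.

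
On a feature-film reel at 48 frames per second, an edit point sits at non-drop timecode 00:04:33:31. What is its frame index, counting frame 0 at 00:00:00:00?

frame 13135

Total seconds to the label: (0 × 3600 + 4 × 60 + 33) = 273.
Frame index = 273 × 48 + 31 = 13135.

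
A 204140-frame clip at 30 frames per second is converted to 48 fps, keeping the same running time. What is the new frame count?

326624 frames

Target frames = source frames × (target rate / source rate) = 204140 × (48)/(30) = 204140 × 8/5 = 326624.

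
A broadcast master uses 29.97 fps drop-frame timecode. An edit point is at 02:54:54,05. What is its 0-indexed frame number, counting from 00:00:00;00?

314511

Complete 10-minute blocks: 17, each 17982 frames → 305694.
Remaining 4 whole minutes in the current block: 1800 + 3 × 1798 = 7194 frames.
Within the current minute: 54 × 30 + 5 − 2 = 1623 (labels ;00/;01 skipped at this minute). Total = 305694 + 7194 + 1623 = 314511.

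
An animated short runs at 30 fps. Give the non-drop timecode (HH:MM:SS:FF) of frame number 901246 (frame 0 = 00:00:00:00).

901246 ÷ 30 = 30041 full seconds, remainder 16 frames.
30041 s = 8 h 20 min 41 s.
Timecode: 08:20:41:16.

08:20:41:16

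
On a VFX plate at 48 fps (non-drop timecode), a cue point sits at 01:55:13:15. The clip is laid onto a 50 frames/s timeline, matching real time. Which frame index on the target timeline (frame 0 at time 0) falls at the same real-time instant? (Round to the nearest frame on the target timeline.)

Source frame index: (1×3600 + 55×60 + 13) × 48 + 15 = 331839.
Real time: 331839 / (48) = 110613/16 s.
Target frame: (110613/16) × (50) = 2765325/8 ≈ 345665.625 → 345666.

frame 345666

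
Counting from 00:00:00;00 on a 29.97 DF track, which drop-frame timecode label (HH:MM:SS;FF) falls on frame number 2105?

00:01:10;07

Ten DF minutes hold 17982 frames, so frame 2105 lies in block 0 (frames 0–17981) with 2105 frames into that block.
The block's first minute is 1800 frames and the rest 1798 each; 2105 frames reaches minute 1, so 0 × 18 + 1 × 2 = 2 labels have been skipped so far.
Adding those back, label number 2105 + 2 = 2107 at 30 labels/s is 70 s + 7 f = 0 h 1 min 10 s frame 7, i.e. 00:01:10;07.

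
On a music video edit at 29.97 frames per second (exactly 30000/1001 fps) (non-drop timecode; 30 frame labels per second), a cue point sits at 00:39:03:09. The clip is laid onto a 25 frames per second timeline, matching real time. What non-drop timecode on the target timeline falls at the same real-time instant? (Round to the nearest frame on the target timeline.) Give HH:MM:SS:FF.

Source frame index: (0×3600 + 39×60 + 3) × 30 + 9 = 70299.
Real time: 70299 / (30000/1001) = 23456433/10000 s.
Target frame: (23456433/10000) × (25) = 23456433/400 ≈ 58641.082 → 58641.
At 25 labels/s: frame 58641 → 00:39:05:16.

00:39:05:16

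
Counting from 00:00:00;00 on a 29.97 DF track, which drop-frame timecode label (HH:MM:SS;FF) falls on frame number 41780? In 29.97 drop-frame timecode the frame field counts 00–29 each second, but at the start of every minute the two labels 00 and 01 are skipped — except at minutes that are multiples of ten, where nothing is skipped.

Each 10-minute DF block holds 10 × 60 × 30 − 9 × 2 = 17982 frames. 41780 ÷ 17982 → 2 full blocks, remainder 5816.
Within the partial block the first minute is 1800 frames and each further minute 1798, so 3 further minute boundaries passed. Total skipped labels = 18 × 2 + 2 × 3 = 42.
Non-drop label index = 41780 + 42 = 41822; at 30 labels/s that is 00:23:14:02, i.e. DF 00:23:14;02.

00:23:14;02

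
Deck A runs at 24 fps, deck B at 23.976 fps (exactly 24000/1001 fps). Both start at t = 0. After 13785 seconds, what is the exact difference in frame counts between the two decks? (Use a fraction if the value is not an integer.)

330840/1001 frames

A emits 24 × 13785 = 330840 frames; B emits 24000/1001 × 13785 = 330840000/1001.
Difference = 330840/1001 frames (≈ 330.5095); B is behind A.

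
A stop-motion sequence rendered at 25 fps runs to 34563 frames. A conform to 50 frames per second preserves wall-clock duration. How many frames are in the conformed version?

69126 frames

Target frames = source frames × (target rate / source rate) = 34563 × (50)/(25) = 34563 × 2 = 69126.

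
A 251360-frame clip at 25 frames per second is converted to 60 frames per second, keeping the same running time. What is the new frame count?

Target frames = source frames × (target rate / source rate) = 251360 × (60)/(25) = 251360 × 12/5 = 603264.

603264 frames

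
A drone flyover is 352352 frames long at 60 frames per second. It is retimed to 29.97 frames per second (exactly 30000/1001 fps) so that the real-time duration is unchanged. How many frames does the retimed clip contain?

Target frames = source frames × (target rate / source rate) = 352352 × (30000/1001)/(60) = 352352 × 500/1001 = 176000.

176000 frames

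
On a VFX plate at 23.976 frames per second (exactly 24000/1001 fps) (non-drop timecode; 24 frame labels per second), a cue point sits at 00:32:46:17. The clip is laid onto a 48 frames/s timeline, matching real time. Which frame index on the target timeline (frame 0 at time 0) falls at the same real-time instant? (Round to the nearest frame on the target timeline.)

frame 94496

Source frame index: (0×3600 + 32×60 + 46) × 24 + 17 = 47201.
Real time: 47201 / (24000/1001) = 47248201/24000 s.
Target frame: (47248201/24000) × (48) = 47248201/500 ≈ 94496.402 → 94496.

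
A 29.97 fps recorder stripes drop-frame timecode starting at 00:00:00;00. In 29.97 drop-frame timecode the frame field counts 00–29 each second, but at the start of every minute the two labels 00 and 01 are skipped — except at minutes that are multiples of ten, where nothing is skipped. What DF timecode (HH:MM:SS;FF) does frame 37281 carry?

00:20:43;27

Each 10-minute DF block holds 10 × 60 × 30 − 9 × 2 = 17982 frames. 37281 ÷ 17982 → 2 full blocks, remainder 1317.
Within the partial block the first minute is 1800 frames and each further minute 1798, so 0 further minute boundaries passed. Total skipped labels = 18 × 2 + 2 × 0 = 36.
Non-drop label index = 37281 + 36 = 37317; at 30 labels/s that is 00:20:43:27, i.e. DF 00:20:43;27.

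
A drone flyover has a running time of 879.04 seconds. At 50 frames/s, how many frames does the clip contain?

43952 frames

Frames = 879.04 × 50 = 43952.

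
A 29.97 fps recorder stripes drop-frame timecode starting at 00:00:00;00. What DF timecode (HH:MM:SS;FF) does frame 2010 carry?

00:01:07;02

Ten DF minutes hold 17982 frames, so frame 2010 lies in block 0 (frames 0–17981) with 2010 frames into that block.
The block's first minute is 1800 frames and the rest 1798 each; 2010 frames reaches minute 1, so 0 × 18 + 1 × 2 = 2 labels have been skipped so far.
Adding those back, label number 2010 + 2 = 2012 at 30 labels/s is 67 s + 2 f = 0 h 1 min 7 s frame 2, i.e. 00:01:07;02.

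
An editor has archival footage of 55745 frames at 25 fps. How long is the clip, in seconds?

Running time = 55745 / (25) = 2229.8 s.

2229.8 seconds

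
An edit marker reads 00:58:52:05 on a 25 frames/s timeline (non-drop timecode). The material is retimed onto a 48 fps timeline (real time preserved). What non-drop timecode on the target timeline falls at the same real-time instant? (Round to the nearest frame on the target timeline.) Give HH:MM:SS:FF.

00:58:52:10

Source frame index: (0×3600 + 58×60 + 52) × 25 + 5 = 88305.
Real time: 88305 / (25) = 17661/5 s.
Target frame: (17661/5) × (48) = 847728/5 ≈ 169545.600 → 169546.
At 48 labels/s: frame 169546 → 00:58:52:10.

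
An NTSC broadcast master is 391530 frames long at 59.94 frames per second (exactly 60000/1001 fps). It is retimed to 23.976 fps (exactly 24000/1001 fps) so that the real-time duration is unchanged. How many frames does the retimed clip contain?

156612 frames

Target frames = source frames × (target rate / source rate) = 391530 × (24000/1001)/(60000/1001) = 391530 × 2/5 = 156612.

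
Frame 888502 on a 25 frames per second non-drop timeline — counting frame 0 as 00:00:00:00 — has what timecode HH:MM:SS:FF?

09:52:20:02

888502 ÷ 25 = 35540 full seconds, remainder 2 frames.
35540 s = 9 h 52 min 20 s.
Timecode: 09:52:20:02.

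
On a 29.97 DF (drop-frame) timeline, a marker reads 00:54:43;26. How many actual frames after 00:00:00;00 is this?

98418

Complete 10-minute blocks: 5, each 17982 frames → 89910.
Remaining 4 whole minutes in the current block: 1800 + 3 × 1798 = 7194 frames.
Within the current minute: 43 × 30 + 26 − 2 = 1314 (labels ;00/;01 skipped at this minute). Total = 89910 + 7194 + 1314 = 98418.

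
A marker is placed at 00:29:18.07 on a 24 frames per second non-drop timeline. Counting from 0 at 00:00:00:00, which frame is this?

frame 42199

Total seconds to the label: (0 × 3600 + 29 × 60 + 18) = 1758.
Frame index = 1758 × 24 + 7 = 42199.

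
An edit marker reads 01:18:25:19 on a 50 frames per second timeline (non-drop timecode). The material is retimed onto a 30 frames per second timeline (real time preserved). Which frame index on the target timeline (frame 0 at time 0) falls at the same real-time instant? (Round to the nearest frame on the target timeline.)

Source frame index: (1×3600 + 18×60 + 25) × 50 + 19 = 235269.
Real time: 235269 / (50) = 235269/50 s.
Target frame: (235269/50) × (30) = 705807/5 ≈ 141161.400 → 141161.

frame 141161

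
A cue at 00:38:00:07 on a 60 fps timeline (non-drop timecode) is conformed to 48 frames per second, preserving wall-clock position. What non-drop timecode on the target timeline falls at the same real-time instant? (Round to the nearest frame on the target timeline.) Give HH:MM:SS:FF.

00:38:00:06

Source frame index: (0×3600 + 38×60 + 0) × 60 + 7 = 136807.
Real time: 136807 / (60) = 136807/60 s.
Target frame: (136807/60) × (48) = 547228/5 ≈ 109445.600 → 109446.
At 48 labels/s: frame 109446 → 00:38:00:06.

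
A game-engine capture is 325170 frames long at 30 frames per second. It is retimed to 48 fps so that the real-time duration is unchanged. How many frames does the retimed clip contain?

Target frames = source frames × (target rate / source rate) = 325170 × (48)/(30) = 325170 × 8/5 = 520272.

520272 frames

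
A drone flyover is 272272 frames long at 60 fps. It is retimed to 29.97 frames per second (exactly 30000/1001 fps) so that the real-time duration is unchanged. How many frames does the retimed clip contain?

136000 frames

Target frames = source frames × (target rate / source rate) = 272272 × (30000/1001)/(60) = 272272 × 500/1001 = 136000.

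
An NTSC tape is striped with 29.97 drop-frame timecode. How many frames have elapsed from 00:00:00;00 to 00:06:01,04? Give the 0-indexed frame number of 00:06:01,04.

10822

As if non-drop at 30 labels/s: (0 × 3600 + 6 × 60 + 1) × 30 + 4 = 10834.
Minute boundaries passed: 6; those not divisible by 10: 6 − 0 = 6; dropped labels = 2 × 6 = 12.
Actual frame index = 10834 − 12 = 10822.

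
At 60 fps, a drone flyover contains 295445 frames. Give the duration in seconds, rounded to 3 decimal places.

Running time = 295445 × 1/60 = 59089/12 s ≈ 4924.083 s.

4924.083 seconds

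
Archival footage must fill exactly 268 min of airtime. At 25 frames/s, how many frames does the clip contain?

402000 frames

268 min = 16080 s.
Frames = 16080 × 25 = 402000.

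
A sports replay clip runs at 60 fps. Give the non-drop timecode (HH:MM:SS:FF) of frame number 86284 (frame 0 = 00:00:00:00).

00:23:58:04

86284 ÷ 60 = 1438 full seconds, remainder 4 frames.
1438 s = 0 h 23 min 58 s.
Timecode: 00:23:58:04.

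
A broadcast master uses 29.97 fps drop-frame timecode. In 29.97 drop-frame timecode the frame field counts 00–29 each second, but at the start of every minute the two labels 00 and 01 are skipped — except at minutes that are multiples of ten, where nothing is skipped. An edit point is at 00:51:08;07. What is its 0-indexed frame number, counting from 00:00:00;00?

As if non-drop at 30 labels/s: (0 × 3600 + 51 × 60 + 8) × 30 + 7 = 92047.
Minute boundaries passed: 51; those not divisible by 10: 51 − 5 = 46; dropped labels = 2 × 46 = 92.
Actual frame index = 92047 − 92 = 91955.

91955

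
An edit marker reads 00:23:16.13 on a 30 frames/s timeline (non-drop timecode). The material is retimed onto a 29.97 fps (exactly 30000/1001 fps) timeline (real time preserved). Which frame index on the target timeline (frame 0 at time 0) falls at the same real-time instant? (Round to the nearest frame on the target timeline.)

frame 41851

Source frame index: (0×3600 + 23×60 + 16) × 30 + 13 = 41893.
Real time: 41893 / (30) = 41893/30 s.
Target frame: (41893/30) × (30000/1001) = 41893000/1001 ≈ 41851.149 → 41851.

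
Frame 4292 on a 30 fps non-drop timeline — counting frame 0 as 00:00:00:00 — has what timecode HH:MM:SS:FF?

00:02:23:02

4292 ÷ 30 = 143 full seconds, remainder 2 frames.
143 s = 0 h 2 min 23 s.
Timecode: 00:02:23:02.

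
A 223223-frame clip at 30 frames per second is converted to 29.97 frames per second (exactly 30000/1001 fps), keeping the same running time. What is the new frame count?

Target frames = source frames × (target rate / source rate) = 223223 × (30000/1001)/(30) = 223223 × 1000/1001 = 223000.

223000 frames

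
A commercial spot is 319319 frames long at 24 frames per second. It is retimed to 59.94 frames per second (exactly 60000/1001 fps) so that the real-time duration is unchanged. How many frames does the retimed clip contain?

Target frames = source frames × (target rate / source rate) = 319319 × (60000/1001)/(24) = 319319 × 2500/1001 = 797500.

797500 frames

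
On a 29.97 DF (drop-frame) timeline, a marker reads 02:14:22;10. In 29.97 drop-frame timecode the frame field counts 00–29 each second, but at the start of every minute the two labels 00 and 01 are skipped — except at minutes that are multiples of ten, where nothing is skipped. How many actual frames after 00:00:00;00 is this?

Complete 10-minute blocks: 13, each 17982 frames → 233766.
Remaining 4 whole minutes in the current block: 1800 + 3 × 1798 = 7194 frames.
Within the current minute: 22 × 30 + 10 − 2 = 668 (labels ;00/;01 skipped at this minute). Total = 233766 + 7194 + 668 = 241628.

241628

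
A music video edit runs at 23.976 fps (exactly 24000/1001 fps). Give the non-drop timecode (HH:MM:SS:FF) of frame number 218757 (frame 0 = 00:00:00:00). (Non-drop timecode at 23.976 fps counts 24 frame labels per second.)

02:31:54:21

218757 ÷ 24 = 9114 full seconds, remainder 21 frames.
9114 s = 2 h 31 min 54 s.
Timecode: 02:31:54:21.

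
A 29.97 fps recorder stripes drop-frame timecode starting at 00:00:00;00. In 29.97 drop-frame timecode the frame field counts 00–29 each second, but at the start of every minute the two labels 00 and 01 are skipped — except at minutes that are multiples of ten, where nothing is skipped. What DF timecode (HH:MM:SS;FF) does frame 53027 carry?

Each 10-minute DF block holds 10 × 60 × 30 − 9 × 2 = 17982 frames. 53027 ÷ 17982 → 2 full blocks, remainder 17063.
Within the partial block the first minute is 1800 frames and each further minute 1798, so 9 further minute boundaries passed. Total skipped labels = 18 × 2 + 2 × 9 = 54.
Non-drop label index = 53027 + 54 = 53081; at 30 labels/s that is 00:29:29:11, i.e. DF 00:29:29;11.

00:29:29;11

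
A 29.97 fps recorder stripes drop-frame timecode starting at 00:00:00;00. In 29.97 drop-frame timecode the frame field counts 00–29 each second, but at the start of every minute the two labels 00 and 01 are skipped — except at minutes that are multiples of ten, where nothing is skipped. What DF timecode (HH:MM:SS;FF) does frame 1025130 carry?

Ten DF minutes hold 17982 frames, so frame 1025130 lies in block 57 (frames 1024974–1042955) with 156 frames into that block.
The block's first minute is 1800 frames and the rest 1798 each; 156 frames reaches minute 0, so 57 × 18 + 0 × 2 = 1026 labels have been skipped so far.
Adding those back, label number 1025130 + 1026 = 1026156 at 30 labels/s is 34205 s + 6 f = 9 h 30 min 5 s frame 6, i.e. 09:30:05;06.

09:30:05;06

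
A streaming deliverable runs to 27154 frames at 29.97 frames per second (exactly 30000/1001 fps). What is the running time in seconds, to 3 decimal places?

Running time = 27154 × 1001/30000 = 13590577/15000 s ≈ 906.038 s.

906.038 seconds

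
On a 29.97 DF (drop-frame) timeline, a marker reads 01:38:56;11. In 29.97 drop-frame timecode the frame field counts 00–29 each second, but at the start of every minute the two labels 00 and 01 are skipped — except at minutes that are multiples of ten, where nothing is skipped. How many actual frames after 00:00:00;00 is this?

As if non-drop at 30 labels/s: (1 × 3600 + 38 × 60 + 56) × 30 + 11 = 178091.
Minute boundaries passed: 98; those not divisible by 10: 98 − 9 = 89; dropped labels = 2 × 89 = 178.
Actual frame index = 178091 − 178 = 177913.

177913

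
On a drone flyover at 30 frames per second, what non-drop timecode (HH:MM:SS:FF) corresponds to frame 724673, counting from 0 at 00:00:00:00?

724673 ÷ 30 = 24155 full seconds, remainder 23 frames.
24155 s = 6 h 42 min 35 s.
Timecode: 06:42:35:23.

06:42:35:23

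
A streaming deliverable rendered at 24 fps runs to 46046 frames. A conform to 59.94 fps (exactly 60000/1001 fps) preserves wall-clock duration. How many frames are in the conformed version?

115000 frames

Target frames = source frames × (target rate / source rate) = 46046 × (60000/1001)/(24) = 46046 × 2500/1001 = 115000.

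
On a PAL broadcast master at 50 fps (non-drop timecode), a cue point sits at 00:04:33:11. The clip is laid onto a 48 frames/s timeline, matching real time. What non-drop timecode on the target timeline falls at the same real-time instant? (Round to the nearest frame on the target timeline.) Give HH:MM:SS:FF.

Source frame index: (0×3600 + 4×60 + 33) × 50 + 11 = 13661.
Real time: 13661 / (50) = 13661/50 s.
Target frame: (13661/50) × (48) = 327864/25 ≈ 13114.560 → 13115.
At 48 labels/s: frame 13115 → 00:04:33:11.

00:04:33:11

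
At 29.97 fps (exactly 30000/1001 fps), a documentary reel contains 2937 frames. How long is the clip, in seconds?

Running time = 2937 / (30000/1001) = 97.9979 s.

97.9979 seconds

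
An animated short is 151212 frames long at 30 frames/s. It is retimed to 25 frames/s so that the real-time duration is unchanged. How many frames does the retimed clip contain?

126010 frames

Target frames = source frames × (target rate / source rate) = 151212 × (25)/(30) = 151212 × 5/6 = 126010.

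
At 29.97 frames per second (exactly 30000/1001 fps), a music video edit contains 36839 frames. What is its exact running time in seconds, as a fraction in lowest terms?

36875839/30000 seconds

Running time = 36839 ÷ (30000/1001) = 36839 × 1001/30000 = 36875839/30000 s.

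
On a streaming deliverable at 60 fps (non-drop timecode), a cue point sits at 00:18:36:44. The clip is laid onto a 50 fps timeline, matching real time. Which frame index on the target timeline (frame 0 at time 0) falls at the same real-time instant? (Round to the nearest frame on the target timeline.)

frame 55837

Source frame index: (0×3600 + 18×60 + 36) × 60 + 44 = 67004.
Real time: 67004 / (60) = 16751/15 s.
Target frame: (16751/15) × (50) = 167510/3 ≈ 55836.667 → 55837.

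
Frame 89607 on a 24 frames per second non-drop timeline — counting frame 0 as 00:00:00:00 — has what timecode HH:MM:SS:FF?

89607 ÷ 24 = 3733 full seconds, remainder 15 frames.
3733 s = 1 h 2 min 13 s.
Timecode: 01:02:13:15.

01:02:13:15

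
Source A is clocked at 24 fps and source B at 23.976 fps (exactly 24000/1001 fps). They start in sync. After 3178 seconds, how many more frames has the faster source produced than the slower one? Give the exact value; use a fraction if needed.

10896/143 frames

A emits 24 × 3178 = 76272 frames; B emits 24000/1001 × 3178 = 10896000/143.
Difference = 10896/143 frames (≈ 76.1958); B is behind A.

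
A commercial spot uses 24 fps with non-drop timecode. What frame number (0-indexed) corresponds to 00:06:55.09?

Total seconds to the label: (0 × 3600 + 6 × 60 + 55) = 415.
Frame index = 415 × 24 + 9 = 9969.

frame 9969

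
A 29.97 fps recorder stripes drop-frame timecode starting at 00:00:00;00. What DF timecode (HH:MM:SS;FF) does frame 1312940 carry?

Each 10-minute DF block holds 10 × 60 × 30 − 9 × 2 = 17982 frames. 1312940 ÷ 17982 → 73 full blocks, remainder 254.
Within the partial block the first minute is 1800 frames and each further minute 1798, so 0 further minute boundaries passed. Total skipped labels = 18 × 73 + 2 × 0 = 1314.
Non-drop label index = 1312940 + 1314 = 1314254; at 30 labels/s that is 12:10:08:14, i.e. DF 12:10:08;14.

12:10:08;14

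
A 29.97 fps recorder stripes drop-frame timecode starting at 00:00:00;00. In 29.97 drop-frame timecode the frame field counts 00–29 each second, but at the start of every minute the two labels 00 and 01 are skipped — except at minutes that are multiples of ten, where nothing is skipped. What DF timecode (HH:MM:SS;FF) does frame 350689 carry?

03:15:01;11

Each 10-minute DF block holds 10 × 60 × 30 − 9 × 2 = 17982 frames. 350689 ÷ 17982 → 19 full blocks, remainder 9031.
Within the partial block the first minute is 1800 frames and each further minute 1798, so 5 further minute boundaries passed. Total skipped labels = 18 × 19 + 2 × 5 = 352.
Non-drop label index = 350689 + 352 = 351041; at 30 labels/s that is 03:15:01:11, i.e. DF 03:15:01;11.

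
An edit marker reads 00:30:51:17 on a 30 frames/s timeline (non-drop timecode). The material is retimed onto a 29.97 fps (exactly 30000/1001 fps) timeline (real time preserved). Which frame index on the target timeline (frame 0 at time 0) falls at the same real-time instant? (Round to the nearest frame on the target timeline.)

frame 55492

Source frame index: (0×3600 + 30×60 + 51) × 30 + 17 = 55547.
Real time: 55547 / (30) = 55547/30 s.
Target frame: (55547/30) × (30000/1001) = 55547000/1001 ≈ 55491.508 → 55492.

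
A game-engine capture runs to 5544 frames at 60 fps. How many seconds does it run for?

Running time = 5544 / (60) = 92.4 s.

92.4 seconds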